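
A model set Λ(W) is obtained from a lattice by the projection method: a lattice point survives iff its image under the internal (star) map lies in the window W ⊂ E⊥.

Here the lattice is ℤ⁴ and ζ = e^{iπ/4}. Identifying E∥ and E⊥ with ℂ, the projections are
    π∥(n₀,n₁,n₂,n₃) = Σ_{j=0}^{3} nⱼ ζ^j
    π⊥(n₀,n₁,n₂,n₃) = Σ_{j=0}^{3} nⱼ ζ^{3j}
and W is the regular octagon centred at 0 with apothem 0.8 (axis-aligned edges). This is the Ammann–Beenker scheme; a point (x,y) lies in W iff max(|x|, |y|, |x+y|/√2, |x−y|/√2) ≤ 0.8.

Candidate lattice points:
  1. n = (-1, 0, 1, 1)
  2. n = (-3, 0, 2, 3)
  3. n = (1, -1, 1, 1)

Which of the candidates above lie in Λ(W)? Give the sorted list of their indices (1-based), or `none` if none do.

Internal map: ζ^{3j} for j=0..3 gives (1,0), (−√2/2,√2/2), (0,−1), (√2/2,√2/2).
#1 (-1, 0, 1, 1): internal (-0.292893, -0.292893); octagon support 0.414214 vs apothem 0.8 → ∈ W
#2 (-3, 0, 2, 3): internal (-0.878680, 0.121320); octagon support 0.878680 vs apothem 0.8 → ∉ W
#3 (1, -1, 1, 1): internal (2.414214, -1.000000); octagon support 2.414214 vs apothem 0.8 → ∉ W

1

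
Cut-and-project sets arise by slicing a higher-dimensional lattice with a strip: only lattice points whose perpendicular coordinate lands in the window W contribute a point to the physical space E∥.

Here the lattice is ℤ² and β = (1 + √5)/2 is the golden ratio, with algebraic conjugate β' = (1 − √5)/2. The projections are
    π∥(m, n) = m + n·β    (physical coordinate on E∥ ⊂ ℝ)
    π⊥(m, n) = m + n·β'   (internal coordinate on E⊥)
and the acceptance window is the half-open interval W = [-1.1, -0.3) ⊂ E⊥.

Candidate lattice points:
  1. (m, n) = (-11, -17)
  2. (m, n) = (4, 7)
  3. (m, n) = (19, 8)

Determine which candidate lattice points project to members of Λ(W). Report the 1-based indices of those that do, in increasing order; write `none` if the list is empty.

Numerically β ≈ 1.6180 and β' = −1/β ≈ -0.6180.
candidate 1: (m,n)=(-11,-17) → π∥ = -11-17·β ≈ -38.5066, π⊥ = -11-17·β' ≈ -0.4934 ∈ [-1.1, -0.3) ⇒ IN Λ
candidate 2: (m,n)=(4,7) → π∥ = 4+7·β ≈ 15.3262, π⊥ = 4+7·β' ≈ -0.3262 ∈ [-1.1, -0.3) ⇒ IN Λ
candidate 3: (m,n)=(19,8) → π∥ = 19+8·β ≈ 31.9443, π⊥ = 19+8·β' ≈ 14.0557 ∉ [-1.1, -0.3) ⇒ out

1, 2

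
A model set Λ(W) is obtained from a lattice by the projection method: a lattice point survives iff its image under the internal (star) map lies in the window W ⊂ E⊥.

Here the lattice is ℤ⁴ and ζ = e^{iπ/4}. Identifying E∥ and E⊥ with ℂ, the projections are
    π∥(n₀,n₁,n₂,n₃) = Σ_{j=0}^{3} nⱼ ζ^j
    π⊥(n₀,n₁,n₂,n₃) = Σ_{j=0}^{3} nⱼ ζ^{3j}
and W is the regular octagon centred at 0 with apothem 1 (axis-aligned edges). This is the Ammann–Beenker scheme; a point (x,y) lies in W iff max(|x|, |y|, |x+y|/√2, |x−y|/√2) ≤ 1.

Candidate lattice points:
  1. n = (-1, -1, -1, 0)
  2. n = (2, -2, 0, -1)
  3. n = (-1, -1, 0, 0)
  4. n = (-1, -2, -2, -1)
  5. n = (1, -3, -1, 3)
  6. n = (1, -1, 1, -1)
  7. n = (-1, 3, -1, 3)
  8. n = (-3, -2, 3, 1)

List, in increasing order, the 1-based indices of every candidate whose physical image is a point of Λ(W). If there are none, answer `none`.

Internal map: ζ^{3j} for j=0..3 gives (1,0), (−√2/2,√2/2), (0,−1), (√2/2,√2/2).
candidate 1: n = (-1, -1, -1, 0) → π⊥ ≈ (-0.2929, +0.2929); max(|x|,|y|,|x±y|/√2) = 0.4142 ≤ 1 ⇒ ∈ W
candidate 2: n = (2, -2, 0, -1) → π⊥ ≈ (+2.7071, -2.1213); max(|x|,|y|,|x±y|/√2) = 3.4142 > 1 ⇒ ∉ W
candidate 3: n = (-1, -1, 0, 0) → π⊥ ≈ (-0.2929, -0.7071); max(|x|,|y|,|x±y|/√2) = 0.7071 ≤ 1 ⇒ ∈ W
candidate 4: n = (-1, -2, -2, -1) → π⊥ ≈ (-0.2929, -0.1213); max(|x|,|y|,|x±y|/√2) = 0.2929 ≤ 1 ⇒ ∈ W
candidate 5: n = (1, -3, -1, 3) → π⊥ ≈ (+5.2426, +1.0000); max(|x|,|y|,|x±y|/√2) = 5.2426 > 1 ⇒ ∉ W
candidate 6: n = (1, -1, 1, -1) → π⊥ ≈ (+1.0000, -2.4142); max(|x|,|y|,|x±y|/√2) = 2.4142 > 1 ⇒ ∉ W
candidate 7: n = (-1, 3, -1, 3) → π⊥ ≈ (-1.0000, +5.2426); max(|x|,|y|,|x±y|/√2) = 5.2426 > 1 ⇒ ∉ W
candidate 8: n = (-3, -2, 3, 1) → π⊥ ≈ (-0.8787, -3.7071); max(|x|,|y|,|x±y|/√2) = 3.7071 > 1 ⇒ ∉ W

1, 3, 4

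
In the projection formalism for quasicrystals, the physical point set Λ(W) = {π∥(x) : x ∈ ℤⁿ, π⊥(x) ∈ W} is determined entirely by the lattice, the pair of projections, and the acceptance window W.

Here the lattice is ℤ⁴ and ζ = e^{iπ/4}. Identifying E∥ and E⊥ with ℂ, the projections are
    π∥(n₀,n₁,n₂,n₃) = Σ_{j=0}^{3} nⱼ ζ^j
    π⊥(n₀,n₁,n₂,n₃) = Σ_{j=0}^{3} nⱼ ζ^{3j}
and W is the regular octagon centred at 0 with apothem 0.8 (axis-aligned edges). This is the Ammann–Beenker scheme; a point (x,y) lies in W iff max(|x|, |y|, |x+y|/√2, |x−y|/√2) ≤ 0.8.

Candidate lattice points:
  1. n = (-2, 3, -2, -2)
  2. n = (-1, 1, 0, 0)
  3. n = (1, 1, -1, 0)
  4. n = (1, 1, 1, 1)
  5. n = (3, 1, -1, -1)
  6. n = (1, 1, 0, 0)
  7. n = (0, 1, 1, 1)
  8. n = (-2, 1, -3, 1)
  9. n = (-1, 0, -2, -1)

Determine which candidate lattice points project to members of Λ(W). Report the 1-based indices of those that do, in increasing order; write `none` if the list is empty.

π⊥(n) = n₀ + n₁ζ³ + n₂ζ⁶ + n₃ζ⁹ where ζ = e^{iπ/4}.
#1 (-2, 3, -2, -2): internal (-5.5355, 2.7071); octagon support 5.8284 vs apothem 0.8 → ∉ W
#2 (-1, 1, 0, 0): internal (-1.7071, 0.7071); octagon support 1.7071 vs apothem 0.8 → ∉ W
#3 (1, 1, -1, 0): internal (0.2929, 1.7071); octagon support 1.7071 vs apothem 0.8 → ∉ W
#4 (1, 1, 1, 1): internal (1.0000, 0.4142); octagon support 1.0000 vs apothem 0.8 → ∉ W
#5 (3, 1, -1, -1): internal (1.5858, 1.0000); octagon support 1.8284 vs apothem 0.8 → ∉ W
#6 (1, 1, 0, 0): internal (0.2929, 0.7071); octagon support 0.7071 vs apothem 0.8 → ∈ W
#7 (0, 1, 1, 1): internal (0.0000, 0.4142); octagon support 0.4142 vs apothem 0.8 → ∈ W
#8 (-2, 1, -3, 1): internal (-2.0000, 4.4142); octagon support 4.5355 vs apothem 0.8 → ∉ W
#9 (-1, 0, -2, -1): internal (-1.7071, 1.2929); octagon support 2.1213 vs apothem 0.8 → ∉ W

6, 7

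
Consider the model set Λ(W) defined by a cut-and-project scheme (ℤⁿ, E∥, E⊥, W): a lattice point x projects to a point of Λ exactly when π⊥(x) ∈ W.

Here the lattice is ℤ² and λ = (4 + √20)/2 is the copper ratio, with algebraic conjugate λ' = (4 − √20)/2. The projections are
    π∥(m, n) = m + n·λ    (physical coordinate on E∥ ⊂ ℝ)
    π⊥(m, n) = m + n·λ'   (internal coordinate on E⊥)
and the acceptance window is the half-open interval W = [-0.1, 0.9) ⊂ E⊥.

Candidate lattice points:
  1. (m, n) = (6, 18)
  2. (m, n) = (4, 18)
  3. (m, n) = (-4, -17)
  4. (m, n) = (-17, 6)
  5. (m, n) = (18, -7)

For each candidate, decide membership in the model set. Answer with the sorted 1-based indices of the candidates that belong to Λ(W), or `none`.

Compute λ' = (4−√20)/2 = -0.2361, so π⊥(m,n) = m -0.2361·n.
candidate 1: (m,n)=(6,18) → π∥ = 6+18·λ ≈ 82.2492, π⊥ = 6+18·λ' ≈ 1.7508 ∉ [-0.1, 0.9) ⇒ out
candidate 2: (m,n)=(4,18) → π∥ = 4+18·λ ≈ 80.2492, π⊥ = 4+18·λ' ≈ -0.2492 ∉ [-0.1, 0.9) ⇒ out
candidate 3: (m,n)=(-4,-17) → π∥ = -4-17·λ ≈ -76.0132, π⊥ = -4-17·λ' ≈ 0.0132 ∈ [-0.1, 0.9) ⇒ IN Λ
candidate 4: (m,n)=(-17,6) → π∥ = -17+6·λ ≈ 8.4164, π⊥ = -17+6·λ' ≈ -18.4164 ∉ [-0.1, 0.9) ⇒ out
candidate 5: (m,n)=(18,-7) → π∥ = 18-7·λ ≈ -11.6525, π⊥ = 18-7·λ' ≈ 19.6525 ∉ [-0.1, 0.9) ⇒ out

3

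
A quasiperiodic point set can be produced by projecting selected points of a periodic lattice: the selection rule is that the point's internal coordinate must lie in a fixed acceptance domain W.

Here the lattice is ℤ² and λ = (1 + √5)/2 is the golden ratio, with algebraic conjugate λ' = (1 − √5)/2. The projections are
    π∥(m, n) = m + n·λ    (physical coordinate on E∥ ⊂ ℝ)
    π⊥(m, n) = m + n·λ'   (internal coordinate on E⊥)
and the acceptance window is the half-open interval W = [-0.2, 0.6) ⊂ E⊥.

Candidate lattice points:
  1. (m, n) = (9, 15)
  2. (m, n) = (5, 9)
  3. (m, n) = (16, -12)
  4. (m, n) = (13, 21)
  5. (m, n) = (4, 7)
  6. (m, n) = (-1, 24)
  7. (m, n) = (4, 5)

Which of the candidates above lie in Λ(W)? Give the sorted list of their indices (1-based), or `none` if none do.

4

λ' = (1−√5)/2 ≈ -0.6180.
#1 (9,15): internal coord 9 + (15)·λ' = -0.2705; -0.2705 ∉ [-0.2, 0.6) → out
#2 (5,9): internal coord 5 + (9)·λ' = -0.5623; -0.5623 ∉ [-0.2, 0.6) → out
#3 (16,-12): internal coord 16 + (-12)·λ' = +23.4164; +23.4164 ∉ [-0.2, 0.6) → out
#4 (13,21): internal coord 13 + (21)·λ' = +0.0213; +0.0213 ∈ [-0.2, 0.6) → IN Λ
#5 (4,7): internal coord 4 + (7)·λ' = -0.3262; -0.3262 ∉ [-0.2, 0.6) → out
#6 (-1,24): internal coord -1 + (24)·λ' = -15.8328; -15.8328 ∉ [-0.2, 0.6) → out
#7 (4,5): internal coord 4 + (5)·λ' = +0.9098; +0.9098 ∉ [-0.2, 0.6) → out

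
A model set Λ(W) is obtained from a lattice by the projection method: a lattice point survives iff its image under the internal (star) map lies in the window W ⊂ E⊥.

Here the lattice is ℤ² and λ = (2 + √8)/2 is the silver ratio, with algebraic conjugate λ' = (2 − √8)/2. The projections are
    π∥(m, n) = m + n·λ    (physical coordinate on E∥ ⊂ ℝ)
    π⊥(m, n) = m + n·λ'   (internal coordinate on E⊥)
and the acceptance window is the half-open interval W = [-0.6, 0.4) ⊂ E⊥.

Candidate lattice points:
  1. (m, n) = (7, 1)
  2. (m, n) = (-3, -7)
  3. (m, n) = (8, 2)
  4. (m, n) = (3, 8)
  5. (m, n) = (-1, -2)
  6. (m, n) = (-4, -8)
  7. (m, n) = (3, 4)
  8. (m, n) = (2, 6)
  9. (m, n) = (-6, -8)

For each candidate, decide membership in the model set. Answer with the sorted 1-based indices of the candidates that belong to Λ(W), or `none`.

λ' = (2−√8)/2 ≈ -0.41421.
candidate 1: (m,n)=(7,1) → π∥ = 7+1·λ ≈ 9.41421, π⊥ = 7+1·λ' ≈ 6.58579 ∉ [-0.6, 0.4) ⇒ out
candidate 2: (m,n)=(-3,-7) → π∥ = -3-7·λ ≈ -19.89949, π⊥ = -3-7·λ' ≈ -0.10051 ∈ [-0.6, 0.4) ⇒ IN Λ
candidate 3: (m,n)=(8,2) → π∥ = 8+2·λ ≈ 12.82843, π⊥ = 8+2·λ' ≈ 7.17157 ∉ [-0.6, 0.4) ⇒ out
candidate 4: (m,n)=(3,8) → π∥ = 3+8·λ ≈ 22.31371, π⊥ = 3+8·λ' ≈ -0.31371 ∈ [-0.6, 0.4) ⇒ IN Λ
candidate 5: (m,n)=(-1,-2) → π∥ = -1-2·λ ≈ -5.82843, π⊥ = -1-2·λ' ≈ -0.17157 ∈ [-0.6, 0.4) ⇒ IN Λ
candidate 6: (m,n)=(-4,-8) → π∥ = -4-8·λ ≈ -23.31371, π⊥ = -4-8·λ' ≈ -0.68629 ∉ [-0.6, 0.4) ⇒ out
candidate 7: (m,n)=(3,4) → π∥ = 3+4·λ ≈ 12.65685, π⊥ = 3+4·λ' ≈ 1.34315 ∉ [-0.6, 0.4) ⇒ out
candidate 8: (m,n)=(2,6) → π∥ = 2+6·λ ≈ 16.48528, π⊥ = 2+6·λ' ≈ -0.48528 ∈ [-0.6, 0.4) ⇒ IN Λ
candidate 9: (m,n)=(-6,-8) → π∥ = -6-8·λ ≈ -25.31371, π⊥ = -6-8·λ' ≈ -2.68629 ∉ [-0.6, 0.4) ⇒ out

2, 4, 5, 8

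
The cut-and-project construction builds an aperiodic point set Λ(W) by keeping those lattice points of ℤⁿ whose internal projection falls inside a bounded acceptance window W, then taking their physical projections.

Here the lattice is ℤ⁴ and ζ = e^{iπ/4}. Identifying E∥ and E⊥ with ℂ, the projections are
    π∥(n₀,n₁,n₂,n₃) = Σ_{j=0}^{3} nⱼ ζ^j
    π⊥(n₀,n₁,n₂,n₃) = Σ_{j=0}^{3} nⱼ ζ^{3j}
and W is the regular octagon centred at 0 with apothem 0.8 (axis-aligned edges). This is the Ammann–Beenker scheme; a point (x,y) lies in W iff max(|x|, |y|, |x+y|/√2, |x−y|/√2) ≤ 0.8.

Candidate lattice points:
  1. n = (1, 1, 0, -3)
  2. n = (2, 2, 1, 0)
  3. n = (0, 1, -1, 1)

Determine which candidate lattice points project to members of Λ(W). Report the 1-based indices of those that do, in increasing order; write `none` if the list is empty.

2

Internal map: ζ^{3j} for j=0..3 gives (1,0), (−√2/2,√2/2), (0,−1), (√2/2,√2/2).
candidate 1: n = (1, 1, 0, -3) → π⊥ ≈ (-1.828427, -1.414214); max(|x|,|y|,|x±y|/√2) = 2.292893 > 0.8 ⇒ ∉ W
candidate 2: n = (2, 2, 1, 0) → π⊥ ≈ (+0.585786, +0.414214); max(|x|,|y|,|x±y|/√2) = 0.707107 ≤ 0.8 ⇒ ∈ W
candidate 3: n = (0, 1, -1, 1) → π⊥ ≈ (+0.000000, +2.414214); max(|x|,|y|,|x±y|/√2) = 2.414214 > 0.8 ⇒ ∉ W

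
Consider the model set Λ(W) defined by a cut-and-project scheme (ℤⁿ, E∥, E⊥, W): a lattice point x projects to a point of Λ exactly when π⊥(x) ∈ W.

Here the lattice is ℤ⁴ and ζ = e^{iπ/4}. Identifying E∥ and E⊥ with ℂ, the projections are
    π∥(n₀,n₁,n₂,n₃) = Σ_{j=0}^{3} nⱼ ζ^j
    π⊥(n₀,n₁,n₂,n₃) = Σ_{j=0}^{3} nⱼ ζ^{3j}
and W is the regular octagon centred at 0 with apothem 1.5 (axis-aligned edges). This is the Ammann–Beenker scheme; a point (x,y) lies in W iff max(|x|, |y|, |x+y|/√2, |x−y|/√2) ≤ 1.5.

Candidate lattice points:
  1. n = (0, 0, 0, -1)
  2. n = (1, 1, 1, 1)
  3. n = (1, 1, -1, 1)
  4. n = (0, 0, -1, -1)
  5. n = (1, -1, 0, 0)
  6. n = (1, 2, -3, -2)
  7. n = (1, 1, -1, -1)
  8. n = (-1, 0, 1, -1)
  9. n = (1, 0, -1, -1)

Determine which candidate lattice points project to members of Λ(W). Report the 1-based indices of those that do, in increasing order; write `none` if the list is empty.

1, 2, 4, 7, 9

Internal map: ζ^{3j} for j=0..3 gives (1,0), (−√2/2,√2/2), (0,−1), (√2/2,√2/2).
candidate 1: n = (0, 0, 0, -1) → π⊥ ≈ (-0.707107, -0.707107); max(|x|,|y|,|x±y|/√2) = 1.000000 ≤ 1.5 ⇒ ∈ W
candidate 2: n = (1, 1, 1, 1) → π⊥ ≈ (+1.000000, +0.414214); max(|x|,|y|,|x±y|/√2) = 1.000000 ≤ 1.5 ⇒ ∈ W
candidate 3: n = (1, 1, -1, 1) → π⊥ ≈ (+1.000000, +2.414214); max(|x|,|y|,|x±y|/√2) = 2.414214 > 1.5 ⇒ ∉ W
candidate 4: n = (0, 0, -1, -1) → π⊥ ≈ (-0.707107, +0.292893); max(|x|,|y|,|x±y|/√2) = 0.707107 ≤ 1.5 ⇒ ∈ W
candidate 5: n = (1, -1, 0, 0) → π⊥ ≈ (+1.707107, -0.707107); max(|x|,|y|,|x±y|/√2) = 1.707107 > 1.5 ⇒ ∉ W
candidate 6: n = (1, 2, -3, -2) → π⊥ ≈ (-1.828427, +3.000000); max(|x|,|y|,|x±y|/√2) = 3.414214 > 1.5 ⇒ ∉ W
candidate 7: n = (1, 1, -1, -1) → π⊥ ≈ (-0.414214, +1.000000); max(|x|,|y|,|x±y|/√2) = 1.000000 ≤ 1.5 ⇒ ∈ W
candidate 8: n = (-1, 0, 1, -1) → π⊥ ≈ (-1.707107, -1.707107); max(|x|,|y|,|x±y|/√2) = 2.414214 > 1.5 ⇒ ∉ W
candidate 9: n = (1, 0, -1, -1) → π⊥ ≈ (+0.292893, +0.292893); max(|x|,|y|,|x±y|/√2) = 0.414214 ≤ 1.5 ⇒ ∈ W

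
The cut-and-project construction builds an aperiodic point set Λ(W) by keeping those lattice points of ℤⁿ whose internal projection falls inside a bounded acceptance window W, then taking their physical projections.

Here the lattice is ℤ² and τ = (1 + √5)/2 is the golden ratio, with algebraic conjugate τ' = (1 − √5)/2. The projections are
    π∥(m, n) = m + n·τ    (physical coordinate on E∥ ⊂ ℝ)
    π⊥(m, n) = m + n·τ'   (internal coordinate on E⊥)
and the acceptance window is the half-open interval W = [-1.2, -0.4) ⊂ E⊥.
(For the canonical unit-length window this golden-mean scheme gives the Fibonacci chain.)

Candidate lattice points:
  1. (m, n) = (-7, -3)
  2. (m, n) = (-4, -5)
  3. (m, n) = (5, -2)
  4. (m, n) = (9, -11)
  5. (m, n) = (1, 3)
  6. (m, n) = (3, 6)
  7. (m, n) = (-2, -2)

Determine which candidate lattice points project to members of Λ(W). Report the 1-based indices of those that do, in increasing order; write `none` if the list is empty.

2, 5, 6, 7

Numerically τ ≈ 1.618034 and τ' = −1/τ ≈ -0.618034.
candidate 1: (m,n)=(-7,-3) → π∥ = -7-3·τ ≈ -11.854102, π⊥ = -7-3·τ' ≈ -5.145898 ∉ [-1.2, -0.4) ⇒ out
candidate 2: (m,n)=(-4,-5) → π∥ = -4-5·τ ≈ -12.090170, π⊥ = -4-5·τ' ≈ -0.909830 ∈ [-1.2, -0.4) ⇒ IN Λ
candidate 3: (m,n)=(5,-2) → π∥ = 5-2·τ ≈ 1.763932, π⊥ = 5-2·τ' ≈ 6.236068 ∉ [-1.2, -0.4) ⇒ out
candidate 4: (m,n)=(9,-11) → π∥ = 9-11·τ ≈ -8.798374, π⊥ = 9-11·τ' ≈ 15.798374 ∉ [-1.2, -0.4) ⇒ out
candidate 5: (m,n)=(1,3) → π∥ = 1+3·τ ≈ 5.854102, π⊥ = 1+3·τ' ≈ -0.854102 ∈ [-1.2, -0.4) ⇒ IN Λ
candidate 6: (m,n)=(3,6) → π∥ = 3+6·τ ≈ 12.708204, π⊥ = 3+6·τ' ≈ -0.708204 ∈ [-1.2, -0.4) ⇒ IN Λ
candidate 7: (m,n)=(-2,-2) → π∥ = -2-2·τ ≈ -5.236068, π⊥ = -2-2·τ' ≈ -0.763932 ∈ [-1.2, -0.4) ⇒ IN Λ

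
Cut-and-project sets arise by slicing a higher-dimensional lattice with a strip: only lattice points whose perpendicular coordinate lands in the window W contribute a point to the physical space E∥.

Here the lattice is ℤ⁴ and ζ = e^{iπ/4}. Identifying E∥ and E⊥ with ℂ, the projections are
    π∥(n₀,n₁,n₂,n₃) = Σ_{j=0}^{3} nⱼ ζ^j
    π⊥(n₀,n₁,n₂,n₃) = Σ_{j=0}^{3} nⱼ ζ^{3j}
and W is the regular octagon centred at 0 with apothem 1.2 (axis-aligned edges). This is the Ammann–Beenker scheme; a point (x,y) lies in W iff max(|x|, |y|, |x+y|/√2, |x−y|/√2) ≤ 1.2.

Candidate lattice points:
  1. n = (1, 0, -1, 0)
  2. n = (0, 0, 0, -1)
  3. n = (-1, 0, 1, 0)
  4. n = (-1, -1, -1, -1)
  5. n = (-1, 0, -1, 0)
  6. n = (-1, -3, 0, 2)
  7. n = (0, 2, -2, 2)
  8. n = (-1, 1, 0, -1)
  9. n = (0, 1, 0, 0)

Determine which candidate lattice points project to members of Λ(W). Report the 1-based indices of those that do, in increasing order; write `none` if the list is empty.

With ζ = e^{iπ/4} the internal vectors are ζ^0,ζ^3,ζ^6,ζ^9.
candidate 1: n = (1, 0, -1, 0) → π⊥ ≈ (+1.000000, +1.000000); max(|x|,|y|,|x±y|/√2) = 1.414214 > 1.2 ⇒ ∉ W
candidate 2: n = (0, 0, 0, -1) → π⊥ ≈ (-0.707107, -0.707107); max(|x|,|y|,|x±y|/√2) = 1.000000 ≤ 1.2 ⇒ ∈ W
candidate 3: n = (-1, 0, 1, 0) → π⊥ ≈ (-1.000000, -1.000000); max(|x|,|y|,|x±y|/√2) = 1.414214 > 1.2 ⇒ ∉ W
candidate 4: n = (-1, -1, -1, -1) → π⊥ ≈ (-1.000000, -0.414214); max(|x|,|y|,|x±y|/√2) = 1.000000 ≤ 1.2 ⇒ ∈ W
candidate 5: n = (-1, 0, -1, 0) → π⊥ ≈ (-1.000000, +1.000000); max(|x|,|y|,|x±y|/√2) = 1.414214 > 1.2 ⇒ ∉ W
candidate 6: n = (-1, -3, 0, 2) → π⊥ ≈ (+2.535534, -0.707107); max(|x|,|y|,|x±y|/√2) = 2.535534 > 1.2 ⇒ ∉ W
candidate 7: n = (0, 2, -2, 2) → π⊥ ≈ (+0.000000, +4.828427); max(|x|,|y|,|x±y|/√2) = 4.828427 > 1.2 ⇒ ∉ W
candidate 8: n = (-1, 1, 0, -1) → π⊥ ≈ (-2.414214, +0.000000); max(|x|,|y|,|x±y|/√2) = 2.414214 > 1.2 ⇒ ∉ W
candidate 9: n = (0, 1, 0, 0) → π⊥ ≈ (-0.707107, +0.707107); max(|x|,|y|,|x±y|/√2) = 1.000000 ≤ 1.2 ⇒ ∈ W

2, 4, 9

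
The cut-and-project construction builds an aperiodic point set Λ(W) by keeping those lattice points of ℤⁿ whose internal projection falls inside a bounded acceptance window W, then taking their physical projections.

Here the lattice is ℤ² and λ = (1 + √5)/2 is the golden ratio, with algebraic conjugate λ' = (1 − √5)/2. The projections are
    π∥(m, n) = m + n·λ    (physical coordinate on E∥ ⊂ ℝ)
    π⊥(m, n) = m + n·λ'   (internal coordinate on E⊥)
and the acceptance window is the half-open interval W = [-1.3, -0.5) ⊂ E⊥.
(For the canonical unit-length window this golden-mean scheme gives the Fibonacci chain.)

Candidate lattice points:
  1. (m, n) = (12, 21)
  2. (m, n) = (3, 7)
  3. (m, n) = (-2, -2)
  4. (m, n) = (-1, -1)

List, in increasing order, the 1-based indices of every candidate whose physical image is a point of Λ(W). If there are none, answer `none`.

Compute λ' = (1−√5)/2 = -0.6180, so π⊥(m,n) = m -0.6180·n.
candidate 1: (m,n)=(12,21) → π∥ = 12+21·λ ≈ 45.9787, π⊥ = 12+21·λ' ≈ -0.9787 ∈ [-1.3, -0.5) ⇒ IN Λ
candidate 2: (m,n)=(3,7) → π∥ = 3+7·λ ≈ 14.3262, π⊥ = 3+7·λ' ≈ -1.3262 ∉ [-1.3, -0.5) ⇒ out
candidate 3: (m,n)=(-2,-2) → π∥ = -2-2·λ ≈ -5.2361, π⊥ = -2-2·λ' ≈ -0.7639 ∈ [-1.3, -0.5) ⇒ IN Λ
candidate 4: (m,n)=(-1,-1) → π∥ = -1-1·λ ≈ -2.6180, π⊥ = -1-1·λ' ≈ -0.3820 ∉ [-1.3, -0.5) ⇒ out

1, 3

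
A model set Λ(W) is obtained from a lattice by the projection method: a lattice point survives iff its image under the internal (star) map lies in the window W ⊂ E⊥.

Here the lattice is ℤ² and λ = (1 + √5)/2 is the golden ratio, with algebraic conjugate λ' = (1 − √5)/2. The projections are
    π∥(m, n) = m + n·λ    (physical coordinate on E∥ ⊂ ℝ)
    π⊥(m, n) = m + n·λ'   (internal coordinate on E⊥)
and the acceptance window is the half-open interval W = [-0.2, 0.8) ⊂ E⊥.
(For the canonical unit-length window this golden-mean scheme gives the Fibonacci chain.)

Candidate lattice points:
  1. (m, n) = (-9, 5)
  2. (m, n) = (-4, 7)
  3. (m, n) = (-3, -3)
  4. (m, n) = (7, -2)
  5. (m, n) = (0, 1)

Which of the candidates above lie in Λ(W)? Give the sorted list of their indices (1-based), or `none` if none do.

none

Compute λ' = (1−√5)/2 = -0.61803, so π⊥(m,n) = m -0.61803·n.
candidate 1: (m,n)=(-9,5) → π∥ = -9+5·λ ≈ -0.90983, π⊥ = -9+5·λ' ≈ -12.09017 ∉ [-0.2, 0.8) ⇒ out
candidate 2: (m,n)=(-4,7) → π∥ = -4+7·λ ≈ 7.32624, π⊥ = -4+7·λ' ≈ -8.32624 ∉ [-0.2, 0.8) ⇒ out
candidate 3: (m,n)=(-3,-3) → π∥ = -3-3·λ ≈ -7.85410, π⊥ = -3-3·λ' ≈ -1.14590 ∉ [-0.2, 0.8) ⇒ out
candidate 4: (m,n)=(7,-2) → π∥ = 7-2·λ ≈ 3.76393, π⊥ = 7-2·λ' ≈ 8.23607 ∉ [-0.2, 0.8) ⇒ out
candidate 5: (m,n)=(0,1) → π∥ = 0+1·λ ≈ 1.61803, π⊥ = 0+1·λ' ≈ -0.61803 ∉ [-0.2, 0.8) ⇒ out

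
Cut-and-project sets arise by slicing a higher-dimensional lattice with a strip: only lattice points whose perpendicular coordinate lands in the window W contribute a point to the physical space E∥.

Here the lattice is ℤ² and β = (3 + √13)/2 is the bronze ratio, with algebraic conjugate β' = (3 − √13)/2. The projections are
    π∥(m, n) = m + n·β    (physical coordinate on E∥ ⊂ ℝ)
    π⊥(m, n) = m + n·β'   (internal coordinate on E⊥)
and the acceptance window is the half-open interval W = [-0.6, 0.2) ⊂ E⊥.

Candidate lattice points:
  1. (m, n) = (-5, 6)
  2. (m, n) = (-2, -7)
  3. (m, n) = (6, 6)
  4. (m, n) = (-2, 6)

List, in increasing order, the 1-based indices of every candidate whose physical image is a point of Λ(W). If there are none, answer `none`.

2

Compute β' = (3−√13)/2 = -0.302776, so π⊥(m,n) = m -0.302776·n.
#1 (-5,6): internal coord -5 + (6)·β' = -6.816654; -6.816654 ∉ [-0.6, 0.2) → out
#2 (-2,-7): internal coord -2 + (-7)·β' = +0.119429; +0.119429 ∈ [-0.6, 0.2) → IN Λ
#3 (6,6): internal coord 6 + (6)·β' = +4.183346; +4.183346 ∉ [-0.6, 0.2) → out
#4 (-2,6): internal coord -2 + (6)·β' = -3.816654; -3.816654 ∉ [-0.6, 0.2) → out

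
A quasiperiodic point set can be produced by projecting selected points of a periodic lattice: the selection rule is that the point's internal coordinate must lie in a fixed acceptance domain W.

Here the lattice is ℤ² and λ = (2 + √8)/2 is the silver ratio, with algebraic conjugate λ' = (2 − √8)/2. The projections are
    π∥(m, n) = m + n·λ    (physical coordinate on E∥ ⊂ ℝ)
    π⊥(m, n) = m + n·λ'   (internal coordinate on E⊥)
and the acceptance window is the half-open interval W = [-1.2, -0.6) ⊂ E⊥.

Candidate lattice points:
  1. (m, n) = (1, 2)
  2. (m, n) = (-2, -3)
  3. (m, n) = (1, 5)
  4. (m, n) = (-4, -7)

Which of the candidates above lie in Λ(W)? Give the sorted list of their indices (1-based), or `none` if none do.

Compute λ' = (2−√8)/2 = -0.414214, so π⊥(m,n) = m -0.414214·n.
candidate 1: (m,n)=(1,2) → π∥ = 1+2·λ ≈ 5.828427, π⊥ = 1+2·λ' ≈ 0.171573 ∉ [-1.2, -0.6) ⇒ out
candidate 2: (m,n)=(-2,-3) → π∥ = -2-3·λ ≈ -9.242641, π⊥ = -2-3·λ' ≈ -0.757359 ∈ [-1.2, -0.6) ⇒ IN Λ
candidate 3: (m,n)=(1,5) → π∥ = 1+5·λ ≈ 13.071068, π⊥ = 1+5·λ' ≈ -1.071068 ∈ [-1.2, -0.6) ⇒ IN Λ
candidate 4: (m,n)=(-4,-7) → π∥ = -4-7·λ ≈ -20.899495, π⊥ = -4-7·λ' ≈ -1.100505 ∈ [-1.2, -0.6) ⇒ IN Λ

2, 3, 4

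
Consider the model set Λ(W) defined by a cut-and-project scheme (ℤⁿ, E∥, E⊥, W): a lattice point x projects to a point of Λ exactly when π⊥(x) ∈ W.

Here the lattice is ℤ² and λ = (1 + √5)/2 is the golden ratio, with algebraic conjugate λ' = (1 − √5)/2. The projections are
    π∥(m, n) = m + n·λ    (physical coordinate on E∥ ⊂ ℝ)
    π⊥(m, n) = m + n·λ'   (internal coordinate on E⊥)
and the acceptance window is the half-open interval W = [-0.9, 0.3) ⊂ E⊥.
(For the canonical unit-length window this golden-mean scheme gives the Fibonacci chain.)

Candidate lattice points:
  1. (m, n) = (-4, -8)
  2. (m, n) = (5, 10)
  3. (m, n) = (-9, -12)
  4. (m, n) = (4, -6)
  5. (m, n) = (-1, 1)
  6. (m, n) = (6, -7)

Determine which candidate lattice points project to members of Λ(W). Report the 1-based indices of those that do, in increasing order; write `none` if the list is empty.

Compute λ' = (1−√5)/2 = -0.618034, so π⊥(m,n) = m -0.618034·n.
[1] lift (-4,-8): star map gives 0.944272; window check -0.9 ≤ 0.944272 < 0.3 is false → out
[2] lift (5,10): star map gives -1.180340; window check -0.9 ≤ -1.180340 < 0.3 is false → out
[3] lift (-9,-12): star map gives -1.583592; window check -0.9 ≤ -1.583592 < 0.3 is false → out
[4] lift (4,-6): star map gives 7.708204; window check -0.9 ≤ 7.708204 < 0.3 is false → out
[5] lift (-1,1): star map gives -1.618034; window check -0.9 ≤ -1.618034 < 0.3 is false → out
[6] lift (6,-7): star map gives 10.326238; window check -0.9 ≤ 10.326238 < 0.3 is false → out

none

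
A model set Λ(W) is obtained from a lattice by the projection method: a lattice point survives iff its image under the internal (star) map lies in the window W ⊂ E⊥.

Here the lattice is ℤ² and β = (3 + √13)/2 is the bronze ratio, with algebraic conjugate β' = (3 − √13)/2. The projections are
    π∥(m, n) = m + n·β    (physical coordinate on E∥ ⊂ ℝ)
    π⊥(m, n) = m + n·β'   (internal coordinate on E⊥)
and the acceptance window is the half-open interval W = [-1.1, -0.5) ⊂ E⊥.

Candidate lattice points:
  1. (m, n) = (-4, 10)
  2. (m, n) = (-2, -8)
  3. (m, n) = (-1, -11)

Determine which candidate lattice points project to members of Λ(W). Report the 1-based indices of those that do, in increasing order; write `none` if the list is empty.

β' = (3−√13)/2 ≈ -0.3028.
candidate 1: (m,n)=(-4,10) → π∥ = -4+10·β ≈ 29.0278, π⊥ = -4+10·β' ≈ -7.0278 ∉ [-1.1, -0.5) ⇒ out
candidate 2: (m,n)=(-2,-8) → π∥ = -2-8·β ≈ -28.4222, π⊥ = -2-8·β' ≈ 0.4222 ∉ [-1.1, -0.5) ⇒ out
candidate 3: (m,n)=(-1,-11) → π∥ = -1-11·β ≈ -37.3305, π⊥ = -1-11·β' ≈ 2.3305 ∉ [-1.1, -0.5) ⇒ out

none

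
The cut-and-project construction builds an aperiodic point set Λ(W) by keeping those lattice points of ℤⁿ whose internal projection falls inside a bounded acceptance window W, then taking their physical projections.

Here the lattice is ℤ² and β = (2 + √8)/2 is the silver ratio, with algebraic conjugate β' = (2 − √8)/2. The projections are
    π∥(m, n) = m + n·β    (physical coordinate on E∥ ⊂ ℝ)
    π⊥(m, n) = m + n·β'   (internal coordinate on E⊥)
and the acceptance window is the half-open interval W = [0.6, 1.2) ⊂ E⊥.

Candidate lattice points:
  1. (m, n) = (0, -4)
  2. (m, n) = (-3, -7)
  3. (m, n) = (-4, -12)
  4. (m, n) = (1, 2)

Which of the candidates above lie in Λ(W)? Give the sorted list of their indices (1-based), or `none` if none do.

3

Numerically β ≈ 2.41421 and β' = −1/β ≈ -0.41421.
[1] lift (0,-4): star map gives 1.65685; window check 0.6 ≤ 1.65685 < 1.2 is false → out
[2] lift (-3,-7): star map gives -0.10051; window check 0.6 ≤ -0.10051 < 1.2 is false → out
[3] lift (-4,-12): star map gives 0.97056; window check 0.6 ≤ 0.97056 < 1.2 is true → IN Λ
[4] lift (1,2): star map gives 0.17157; window check 0.6 ≤ 0.17157 < 1.2 is false → out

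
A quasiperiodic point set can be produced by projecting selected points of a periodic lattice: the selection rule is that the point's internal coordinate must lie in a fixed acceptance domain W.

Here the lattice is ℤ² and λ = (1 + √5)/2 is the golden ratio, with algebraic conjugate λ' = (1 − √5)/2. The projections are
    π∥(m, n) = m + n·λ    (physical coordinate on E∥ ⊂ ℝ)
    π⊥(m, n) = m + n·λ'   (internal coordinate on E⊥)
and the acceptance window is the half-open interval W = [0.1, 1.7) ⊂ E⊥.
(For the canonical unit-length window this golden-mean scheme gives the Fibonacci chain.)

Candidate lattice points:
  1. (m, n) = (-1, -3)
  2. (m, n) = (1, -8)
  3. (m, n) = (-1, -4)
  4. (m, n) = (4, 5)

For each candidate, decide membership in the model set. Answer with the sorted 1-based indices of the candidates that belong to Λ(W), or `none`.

1, 3, 4

Compute λ' = (1−√5)/2 = -0.61803, so π⊥(m,n) = m -0.61803·n.
#1 (-1,-3): internal coord -1 + (-3)·λ' = +0.85410; +0.85410 ∈ [0.1, 1.7) → IN Λ
#2 (1,-8): internal coord 1 + (-8)·λ' = +5.94427; +5.94427 ∉ [0.1, 1.7) → out
#3 (-1,-4): internal coord -1 + (-4)·λ' = +1.47214; +1.47214 ∈ [0.1, 1.7) → IN Λ
#4 (4,5): internal coord 4 + (5)·λ' = +0.90983; +0.90983 ∈ [0.1, 1.7) → IN Λ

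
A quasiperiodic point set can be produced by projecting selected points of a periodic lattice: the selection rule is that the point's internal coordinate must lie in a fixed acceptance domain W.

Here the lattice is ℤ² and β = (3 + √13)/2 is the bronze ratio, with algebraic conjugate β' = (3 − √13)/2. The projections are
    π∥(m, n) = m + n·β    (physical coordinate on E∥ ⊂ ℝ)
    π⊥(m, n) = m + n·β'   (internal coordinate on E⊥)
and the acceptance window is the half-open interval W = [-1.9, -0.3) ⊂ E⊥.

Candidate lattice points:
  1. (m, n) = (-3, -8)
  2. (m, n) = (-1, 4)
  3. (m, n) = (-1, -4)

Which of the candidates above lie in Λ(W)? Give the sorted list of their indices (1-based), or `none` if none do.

Numerically β ≈ 3.3028 and β' = −1/β ≈ -0.3028.
candidate 1: (m,n)=(-3,-8) → π∥ = -3-8·β ≈ -29.4222, π⊥ = -3-8·β' ≈ -0.5778 ∈ [-1.9, -0.3) ⇒ IN Λ
candidate 2: (m,n)=(-1,4) → π∥ = -1+4·β ≈ 12.2111, π⊥ = -1+4·β' ≈ -2.2111 ∉ [-1.9, -0.3) ⇒ out
candidate 3: (m,n)=(-1,-4) → π∥ = -1-4·β ≈ -14.2111, π⊥ = -1-4·β' ≈ 0.2111 ∉ [-1.9, -0.3) ⇒ out

1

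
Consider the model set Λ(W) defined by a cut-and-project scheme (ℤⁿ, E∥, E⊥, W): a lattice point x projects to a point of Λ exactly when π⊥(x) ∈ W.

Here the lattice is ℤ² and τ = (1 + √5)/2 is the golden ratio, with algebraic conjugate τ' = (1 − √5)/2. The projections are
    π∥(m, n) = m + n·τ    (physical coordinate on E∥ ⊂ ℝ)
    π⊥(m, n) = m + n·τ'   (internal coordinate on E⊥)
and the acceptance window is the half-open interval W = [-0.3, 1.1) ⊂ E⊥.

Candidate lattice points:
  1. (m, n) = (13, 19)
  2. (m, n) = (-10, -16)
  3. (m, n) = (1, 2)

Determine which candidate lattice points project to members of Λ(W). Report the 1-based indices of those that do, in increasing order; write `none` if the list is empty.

2, 3

Compute τ' = (1−√5)/2 = -0.6180, so π⊥(m,n) = m -0.6180·n.
#1 (13,19): internal coord 13 + (19)·τ' = +1.2574; +1.2574 ∉ [-0.3, 1.1) → out
#2 (-10,-16): internal coord -10 + (-16)·τ' = -0.1115; -0.1115 ∈ [-0.3, 1.1) → IN Λ
#3 (1,2): internal coord 1 + (2)·τ' = -0.2361; -0.2361 ∈ [-0.3, 1.1) → IN Λ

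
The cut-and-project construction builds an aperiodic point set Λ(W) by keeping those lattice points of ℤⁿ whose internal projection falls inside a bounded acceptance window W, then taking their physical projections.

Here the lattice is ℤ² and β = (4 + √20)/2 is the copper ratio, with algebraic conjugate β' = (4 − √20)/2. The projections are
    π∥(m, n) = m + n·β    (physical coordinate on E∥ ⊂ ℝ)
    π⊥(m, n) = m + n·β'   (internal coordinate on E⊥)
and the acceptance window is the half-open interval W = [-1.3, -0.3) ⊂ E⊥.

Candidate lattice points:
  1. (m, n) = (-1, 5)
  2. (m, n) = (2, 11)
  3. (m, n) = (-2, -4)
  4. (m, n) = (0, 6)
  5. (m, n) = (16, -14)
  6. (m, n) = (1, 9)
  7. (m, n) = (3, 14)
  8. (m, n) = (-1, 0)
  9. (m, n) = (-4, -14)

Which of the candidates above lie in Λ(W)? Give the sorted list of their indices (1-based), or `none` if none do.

Numerically β ≈ 4.2361 and β' = −1/β ≈ -0.2361.
candidate 1: (m,n)=(-1,5) → π∥ = -1+5·β ≈ 20.1803, π⊥ = -1+5·β' ≈ -2.1803 ∉ [-1.3, -0.3) ⇒ out
candidate 2: (m,n)=(2,11) → π∥ = 2+11·β ≈ 48.5967, π⊥ = 2+11·β' ≈ -0.5967 ∈ [-1.3, -0.3) ⇒ IN Λ
candidate 3: (m,n)=(-2,-4) → π∥ = -2-4·β ≈ -18.9443, π⊥ = -2-4·β' ≈ -1.0557 ∈ [-1.3, -0.3) ⇒ IN Λ
candidate 4: (m,n)=(0,6) → π∥ = 0+6·β ≈ 25.4164, π⊥ = 0+6·β' ≈ -1.4164 ∉ [-1.3, -0.3) ⇒ out
candidate 5: (m,n)=(16,-14) → π∥ = 16-14·β ≈ -43.3050, π⊥ = 16-14·β' ≈ 19.3050 ∉ [-1.3, -0.3) ⇒ out
candidate 6: (m,n)=(1,9) → π∥ = 1+9·β ≈ 39.1246, π⊥ = 1+9·β' ≈ -1.1246 ∈ [-1.3, -0.3) ⇒ IN Λ
candidate 7: (m,n)=(3,14) → π∥ = 3+14·β ≈ 62.3050, π⊥ = 3+14·β' ≈ -0.3050 ∈ [-1.3, -0.3) ⇒ IN Λ
candidate 8: (m,n)=(-1,0) → π∥ = -1+0·β ≈ -1.0000, π⊥ = -1+0·β' ≈ -1.0000 ∈ [-1.3, -0.3) ⇒ IN Λ
candidate 9: (m,n)=(-4,-14) → π∥ = -4-14·β ≈ -63.3050, π⊥ = -4-14·β' ≈ -0.6950 ∈ [-1.3, -0.3) ⇒ IN Λ

2, 3, 6, 7, 8, 9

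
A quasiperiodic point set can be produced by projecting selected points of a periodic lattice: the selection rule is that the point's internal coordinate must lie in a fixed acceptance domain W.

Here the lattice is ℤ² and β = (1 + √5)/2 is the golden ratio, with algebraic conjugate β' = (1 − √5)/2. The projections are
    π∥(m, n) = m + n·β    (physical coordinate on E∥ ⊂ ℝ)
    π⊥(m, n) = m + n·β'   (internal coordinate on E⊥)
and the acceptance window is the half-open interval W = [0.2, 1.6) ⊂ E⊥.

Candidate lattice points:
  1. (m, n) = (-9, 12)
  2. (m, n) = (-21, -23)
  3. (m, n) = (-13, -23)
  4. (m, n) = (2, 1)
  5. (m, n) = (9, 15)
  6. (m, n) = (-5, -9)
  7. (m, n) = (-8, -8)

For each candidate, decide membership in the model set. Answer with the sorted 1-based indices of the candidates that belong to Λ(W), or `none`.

3, 4, 6

Compute β' = (1−√5)/2 = -0.618034, so π⊥(m,n) = m -0.618034·n.
#1 (-9,12): internal coord -9 + (12)·β' = -16.416408; -16.416408 ∉ [0.2, 1.6) → out
#2 (-21,-23): internal coord -21 + (-23)·β' = -6.785218; -6.785218 ∉ [0.2, 1.6) → out
#3 (-13,-23): internal coord -13 + (-23)·β' = +1.214782; +1.214782 ∈ [0.2, 1.6) → IN Λ
#4 (2,1): internal coord 2 + (1)·β' = +1.381966; +1.381966 ∈ [0.2, 1.6) → IN Λ
#5 (9,15): internal coord 9 + (15)·β' = -0.270510; -0.270510 ∉ [0.2, 1.6) → out
#6 (-5,-9): internal coord -5 + (-9)·β' = +0.562306; +0.562306 ∈ [0.2, 1.6) → IN Λ
#7 (-8,-8): internal coord -8 + (-8)·β' = -3.055728; -3.055728 ∉ [0.2, 1.6) → out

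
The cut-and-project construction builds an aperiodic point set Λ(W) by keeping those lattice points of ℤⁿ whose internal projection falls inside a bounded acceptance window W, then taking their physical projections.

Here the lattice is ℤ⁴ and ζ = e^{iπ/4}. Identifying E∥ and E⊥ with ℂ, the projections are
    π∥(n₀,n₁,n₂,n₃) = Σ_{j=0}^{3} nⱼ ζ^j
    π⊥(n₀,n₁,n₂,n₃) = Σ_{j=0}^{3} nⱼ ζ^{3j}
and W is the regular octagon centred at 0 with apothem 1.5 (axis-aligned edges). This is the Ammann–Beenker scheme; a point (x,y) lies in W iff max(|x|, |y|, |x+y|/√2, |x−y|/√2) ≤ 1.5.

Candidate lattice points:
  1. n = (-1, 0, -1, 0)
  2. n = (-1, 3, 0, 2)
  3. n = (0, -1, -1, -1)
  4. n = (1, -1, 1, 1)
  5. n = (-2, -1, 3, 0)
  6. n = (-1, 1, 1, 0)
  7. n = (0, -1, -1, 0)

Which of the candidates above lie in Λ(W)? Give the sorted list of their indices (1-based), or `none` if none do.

π⊥(n) = n₀ + n₁ζ³ + n₂ζ⁶ + n₃ζ⁹ where ζ = e^{iπ/4}.
#1 (-1, 0, -1, 0): internal (-1.0000, 1.0000); octagon support 1.4142 vs apothem 1.5 → ∈ W
#2 (-1, 3, 0, 2): internal (-1.7071, 3.5355); octagon support 3.7071 vs apothem 1.5 → ∉ W
#3 (0, -1, -1, -1): internal (0.0000, -0.4142); octagon support 0.4142 vs apothem 1.5 → ∈ W
#4 (1, -1, 1, 1): internal (2.4142, -1.0000); octagon support 2.4142 vs apothem 1.5 → ∉ W
#5 (-2, -1, 3, 0): internal (-1.2929, -3.7071); octagon support 3.7071 vs apothem 1.5 → ∉ W
#6 (-1, 1, 1, 0): internal (-1.7071, -0.2929); octagon support 1.7071 vs apothem 1.5 → ∉ W
#7 (0, -1, -1, 0): internal (0.7071, 0.2929); octagon support 0.7071 vs apothem 1.5 → ∈ W

1, 3, 7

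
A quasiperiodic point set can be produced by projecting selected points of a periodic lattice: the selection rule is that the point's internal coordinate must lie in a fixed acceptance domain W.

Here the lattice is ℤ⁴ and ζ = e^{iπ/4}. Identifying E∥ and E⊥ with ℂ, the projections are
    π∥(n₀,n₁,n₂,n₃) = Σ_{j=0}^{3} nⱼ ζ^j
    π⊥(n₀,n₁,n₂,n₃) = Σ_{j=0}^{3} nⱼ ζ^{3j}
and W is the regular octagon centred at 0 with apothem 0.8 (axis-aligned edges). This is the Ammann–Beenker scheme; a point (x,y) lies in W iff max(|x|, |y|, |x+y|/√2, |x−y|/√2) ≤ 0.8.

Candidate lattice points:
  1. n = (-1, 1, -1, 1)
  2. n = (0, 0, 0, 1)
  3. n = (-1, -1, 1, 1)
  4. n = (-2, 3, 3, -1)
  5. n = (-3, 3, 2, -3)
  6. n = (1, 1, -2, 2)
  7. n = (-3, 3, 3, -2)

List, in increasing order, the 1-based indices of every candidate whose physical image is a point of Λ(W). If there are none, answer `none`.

Internal map: ζ^{3j} for j=0..3 gives (1,0), (−√2/2,√2/2), (0,−1), (√2/2,√2/2).
#1 (-1, 1, -1, 1): internal (-1.0000, 2.4142); octagon support 2.4142 vs apothem 0.8 → ∉ W
#2 (0, 0, 0, 1): internal (0.7071, 0.7071); octagon support 1.0000 vs apothem 0.8 → ∉ W
#3 (-1, -1, 1, 1): internal (0.4142, -1.0000); octagon support 1.0000 vs apothem 0.8 → ∉ W
#4 (-2, 3, 3, -1): internal (-4.8284, -1.5858); octagon support 4.8284 vs apothem 0.8 → ∉ W
#5 (-3, 3, 2, -3): internal (-7.2426, -2.0000); octagon support 7.2426 vs apothem 0.8 → ∉ W
#6 (1, 1, -2, 2): internal (1.7071, 4.1213); octagon support 4.1213 vs apothem 0.8 → ∉ W
#7 (-3, 3, 3, -2): internal (-6.5355, -2.2929); octagon support 6.5355 vs apothem 0.8 → ∉ W

none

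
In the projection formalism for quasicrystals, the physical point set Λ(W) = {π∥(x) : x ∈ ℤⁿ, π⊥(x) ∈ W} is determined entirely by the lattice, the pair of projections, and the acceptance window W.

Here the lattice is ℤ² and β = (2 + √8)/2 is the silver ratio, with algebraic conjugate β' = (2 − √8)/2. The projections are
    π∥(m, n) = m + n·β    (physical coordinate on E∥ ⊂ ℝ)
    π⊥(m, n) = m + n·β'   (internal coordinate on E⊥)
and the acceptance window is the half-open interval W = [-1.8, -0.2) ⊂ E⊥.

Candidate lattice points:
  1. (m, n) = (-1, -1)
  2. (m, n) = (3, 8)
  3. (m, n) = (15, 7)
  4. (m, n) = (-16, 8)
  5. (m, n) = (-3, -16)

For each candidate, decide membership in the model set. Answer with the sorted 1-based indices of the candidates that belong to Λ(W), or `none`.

Compute β' = (2−√8)/2 = -0.414214, so π⊥(m,n) = m -0.414214·n.
candidate 1: (m,n)=(-1,-1) → π∥ = -1-1·β ≈ -3.414214, π⊥ = -1-1·β' ≈ -0.585786 ∈ [-1.8, -0.2) ⇒ IN Λ
candidate 2: (m,n)=(3,8) → π∥ = 3+8·β ≈ 22.313708, π⊥ = 3+8·β' ≈ -0.313708 ∈ [-1.8, -0.2) ⇒ IN Λ
candidate 3: (m,n)=(15,7) → π∥ = 15+7·β ≈ 31.899495, π⊥ = 15+7·β' ≈ 12.100505 ∉ [-1.8, -0.2) ⇒ out
candidate 4: (m,n)=(-16,8) → π∥ = -16+8·β ≈ 3.313708, π⊥ = -16+8·β' ≈ -19.313708 ∉ [-1.8, -0.2) ⇒ out
candidate 5: (m,n)=(-3,-16) → π∥ = -3-16·β ≈ -41.627417, π⊥ = -3-16·β' ≈ 3.627417 ∉ [-1.8, -0.2) ⇒ out

1, 2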